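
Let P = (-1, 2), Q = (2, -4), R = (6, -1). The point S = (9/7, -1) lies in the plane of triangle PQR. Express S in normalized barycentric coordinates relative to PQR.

(3/7, 3/7, 1/7)

Signed area of the reference triangle: [PQR] = ½·((-1)·(-4−(-1)) + 2·(-1−2) + 6·(2−(-4))) = ½·(3 − 6 + 36) = 33/2.
[SQR] = ½·((9/7)·(-4−(-1)) + 2·(-1−(-1)) + 6·(-1−(-4))) = ½·(-27/7 + 0 + 18) = 99/14, so the P-coordinate is (99/14)/(33/2) = 3/7.
[PSR] = ½·((-1)·(-1−(-1)) + (9/7)·(-1−2) + 6·(2−(-1))) = ½·(0 − 27/7 + 18) = 99/14, so the Q-coordinate is 3/7.
[PQS] = ½·((-1)·(-4−(-1)) + 2·(-1−2) + (9/7)·(2−(-4))) = ½·(3 − 6 + 54/7) = 33/14, so the R-coordinate is 1/7.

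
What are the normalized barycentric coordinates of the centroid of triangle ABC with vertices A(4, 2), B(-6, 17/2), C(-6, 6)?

The centroid is the average of the vertices, so each weight is 1/3.

(1/3, 1/3, 1/3)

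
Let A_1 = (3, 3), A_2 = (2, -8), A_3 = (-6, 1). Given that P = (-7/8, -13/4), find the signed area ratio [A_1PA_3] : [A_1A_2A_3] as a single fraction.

[A_1A_2A_3] = ½·(3·(-8−1) + 2·(1−3) + (-6)·(3−(-8))) = ½·(-27 − 4 − 66) = -97/2.
[A_1PA_3] = ½·(3·(-13/4−1) + (-7/8)·(1−3) + (-6)·(3−(-13/4))) = ½·(-51/4 + 7/4 − 75/2) = -97/4, so the ratio is (-97/4)/(-97/2) = 1/2.

1/2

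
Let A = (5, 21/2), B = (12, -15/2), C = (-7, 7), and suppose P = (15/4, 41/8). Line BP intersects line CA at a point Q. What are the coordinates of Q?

(1, 28/3)

Barycentric coordinates of P with respect to ABC: (1/2, 1/4, 1/4).
On side CA the B-coordinate is zero; dropping P's B-weight 1/4 and renormalizing the remaining 1/4 : 1/2 gives weights 1/3, 2/3 on C, A.
Q = (1/3)·(-7, 7) + (2/3)·(5, 21/2) = (1, 28/3).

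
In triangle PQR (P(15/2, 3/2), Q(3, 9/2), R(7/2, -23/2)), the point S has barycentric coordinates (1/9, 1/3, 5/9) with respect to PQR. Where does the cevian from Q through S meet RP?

Line QS meets RP where the Q-coordinate vanishes; zeroing S's Q-weight and renormalizing leaves R, P-weights 5/9 : 1/9 → (5/6, 1/6).
So T = (5/6)·R + (1/6)·P = (25/6, -28/3).

(25/6, -28/3)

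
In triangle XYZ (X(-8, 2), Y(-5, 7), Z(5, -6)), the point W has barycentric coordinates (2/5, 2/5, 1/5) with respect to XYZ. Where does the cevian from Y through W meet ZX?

Line YW meets ZX where the Y-coordinate vanishes; zeroing W's Y-weight and renormalizing leaves Z, X-weights 1/5 : 2/5 → (1/3, 2/3).
So V = (1/3)·Z + (2/3)·X = (-11/3, -2/3).

(-11/3, -2/3)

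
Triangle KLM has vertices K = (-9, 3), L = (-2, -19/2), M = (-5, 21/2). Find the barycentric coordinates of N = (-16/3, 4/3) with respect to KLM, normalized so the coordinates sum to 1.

Signed area of the reference triangle: [KLM] = ½·((-9)·(-19/2−(21/2)) + (-2)·(21/2−3) + (-5)·(3−(-19/2))) = ½·(180 − 15 − 125/2) = 205/4.
[NLM] = ½·((-16/3)·(-19/2−(21/2)) + (-2)·(21/2−(4/3)) + (-5)·(4/3−(-19/2))) = ½·(320/3 − 55/3 − 325/6) = 205/12, so the K-coordinate is (205/12)/(205/4) = 1/3.
[KNM] = ½·((-9)·(4/3−(21/2)) + (-16/3)·(21/2−3) + (-5)·(3−(4/3))) = ½·(165/2 − 40 − 25/3) = 205/12, so the L-coordinate is 1/3.
[KLN] = ½·((-9)·(-19/2−(4/3)) + (-2)·(4/3−3) + (-16/3)·(3−(-19/2))) = ½·(195/2 + 10/3 − 200/3) = 205/12, so the M-coordinate is 1/3.

(1/3, 1/3, 1/3)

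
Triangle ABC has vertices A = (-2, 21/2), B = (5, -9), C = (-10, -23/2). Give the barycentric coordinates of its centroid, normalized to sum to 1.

The centroid is the average of the vertices, so each weight is 1/3.

(1/3, 1/3, 1/3)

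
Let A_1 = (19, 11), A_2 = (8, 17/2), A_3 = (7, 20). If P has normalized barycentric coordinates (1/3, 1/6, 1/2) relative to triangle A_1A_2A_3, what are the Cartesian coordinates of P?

(67/6, 181/12)

P = (1/3)·A_1 + (1/6)·A_2 + (1/2)·A_3.
x-coordinate: (1/3)·19 + (1/6)·8 + (1/2)·7 = 67/6.
y-coordinate: (1/3)·11 + (1/6)·(17/2) + (1/2)·20 = 181/12.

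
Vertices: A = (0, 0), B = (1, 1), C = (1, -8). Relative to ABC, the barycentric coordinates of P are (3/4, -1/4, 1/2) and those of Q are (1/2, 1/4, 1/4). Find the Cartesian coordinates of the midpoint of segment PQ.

Barycentric coordinates of the midpoint are the average: (5/8, 0, 3/8).
Converting: (5/8)·A + 0·B + (3/8)·C = (3/8, -3).

(3/8, -3)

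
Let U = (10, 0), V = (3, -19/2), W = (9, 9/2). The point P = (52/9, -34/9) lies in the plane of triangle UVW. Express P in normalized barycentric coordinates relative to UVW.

Signed area of the reference triangle: [UVW] = ½·(10·(-19/2−(9/2)) + 3·(9/2−0) + 9·(0−(-19/2))) = ½·(-140 + 27/2 + 171/2) = -41/2.
[PVW] = ½·((52/9)·(-19/2−(9/2)) + 3·(9/2−(-34/9)) + 9·(-34/9−(-19/2))) = ½·(-728/9 + 149/6 + 103/2) = -41/18, so the U-coordinate is (-41/18)/(-41/2) = 1/9.
[UPW] = ½·(10·(-34/9−(9/2)) + (52/9)·(9/2−0) + 9·(0−(-34/9))) = ½·(-745/9 + 26 + 34) = -205/18, so the V-coordinate is 5/9.
[UVP] = ½·(10·(-19/2−(-34/9)) + 3·(-34/9−0) + (52/9)·(0−(-19/2))) = ½·(-515/9 − 34/3 + 494/9) = -41/6, so the W-coordinate is 1/3.
Check: 1/9 + 5/9 + 1/3 = 1.

(1/9, 5/9, 1/3)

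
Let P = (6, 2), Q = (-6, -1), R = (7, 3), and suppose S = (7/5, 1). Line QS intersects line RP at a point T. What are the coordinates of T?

Barycentric coordinates of S with respect to PQR: (2/5, 2/5, 1/5).
On side RP the Q-coordinate is zero; dropping S's Q-weight 2/5 and renormalizing the remaining 1/5 : 2/5 gives weights 1/3, 2/3 on R, P.
T = (1/3)·(7, 3) + (2/3)·(6, 2) = (19/3, 7/3).

(19/3, 7/3)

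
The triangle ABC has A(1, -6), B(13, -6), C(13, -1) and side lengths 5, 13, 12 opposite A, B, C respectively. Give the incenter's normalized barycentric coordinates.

(1/6, 13/30, 2/5)

The incenter has barycentric coordinates proportional to the opposite side lengths: (5 : 13 : 12).
Normalizing by 5+13+12 = 30 gives (1/6, 13/30, 2/5).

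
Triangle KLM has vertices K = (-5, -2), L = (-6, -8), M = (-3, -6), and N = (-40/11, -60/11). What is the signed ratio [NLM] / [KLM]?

2/11

[KLM] = ½·((-5)·(-8−(-6)) + (-6)·(-6−(-2)) + (-3)·(-2−(-8))) = ½·(10 + 24 − 18) = 8.
[NLM] = ½·((-40/11)·(-8−(-6)) + (-6)·(-6−(-60/11)) + (-3)·(-60/11−(-8))) = ½·(80/11 + 36/11 − 84/11) = 16/11, so the ratio is (16/11)/8 = 2/11.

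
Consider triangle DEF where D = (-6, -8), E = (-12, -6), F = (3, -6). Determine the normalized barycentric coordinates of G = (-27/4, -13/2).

(1/4, 1/2, 1/4)

Signed area of the reference triangle: [DEF] = ½·((-6)·(-6−(-6)) + (-12)·(-6−(-8)) + 3·(-8−(-6))) = ½·(0 − 24 − 6) = -15.
[GEF] = ½·((-27/4)·(-6−(-6)) + (-12)·(-6−(-13/2)) + 3·(-13/2−(-6))) = ½·(0 − 6 − 3/2) = -15/4, so the D-coordinate is (-15/4)/(-15) = 1/4.
[DGF] = ½·((-6)·(-13/2−(-6)) + (-27/4)·(-6−(-8)) + 3·(-8−(-13/2))) = ½·(3 − 27/2 − 9/2) = -15/2, so the E-coordinate is 1/2.
[DEG] = ½·((-6)·(-6−(-13/2)) + (-12)·(-13/2−(-8)) + (-27/4)·(-8−(-6))) = ½·(-3 − 18 + 27/2) = -15/4, so the F-coordinate is 1/4.
Check: 1/4 + 1/2 + 1/4 = 1.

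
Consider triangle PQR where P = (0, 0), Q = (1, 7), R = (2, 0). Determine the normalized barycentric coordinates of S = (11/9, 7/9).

Signed area of the reference triangle: [PQR] = ½·(0·(7−0) + 1·(0−0) + 2·(0−7)) = ½·(0 + 0 − 14) = -7.
[SQR] = ½·((11/9)·(7−0) + 1·(0−(7/9)) + 2·(7/9−7)) = ½·(77/9 − 7/9 − 112/9) = -7/3, so the P-coordinate is (-7/3)/(-7) = 1/3.
[PSR] = ½·(0·(7/9−0) + (11/9)·(0−0) + 2·(0−(7/9))) = ½·(0 + 0 − 14/9) = -7/9, so the Q-coordinate is 1/9.
[PQS] = ½·(0·(7−(7/9)) + 1·(7/9−0) + (11/9)·(0−7)) = ½·(0 + 7/9 − 77/9) = -35/9, so the R-coordinate is 5/9.
Check: 1/3 + 1/9 + 5/9 = 1.

(1/3, 1/9, 5/9)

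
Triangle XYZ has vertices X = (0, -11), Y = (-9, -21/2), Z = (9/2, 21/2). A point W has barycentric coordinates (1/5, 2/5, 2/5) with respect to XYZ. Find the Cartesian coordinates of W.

(-9/5, -11/5)

W = (1/5)·X + (2/5)·Y + (2/5)·Z.
x-coordinate: (1/5)·0 + (2/5)·(-9) + (2/5)·(9/2) = -9/5.
y-coordinate: (1/5)·(-11) + (2/5)·(-21/2) + (2/5)·(21/2) = -11/5.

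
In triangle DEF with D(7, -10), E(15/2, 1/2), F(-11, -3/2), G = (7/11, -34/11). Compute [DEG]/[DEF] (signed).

[DEF] = ½·(7·(1/2−(-3/2)) + (15/2)·(-3/2−(-10)) + (-11)·(-10−(1/2))) = ½·(14 + 255/4 + 231/2) = 773/8.
[DEG] = ½·(7·(1/2−(-34/11)) + (15/2)·(-34/11−(-10)) + (7/11)·(-10−(1/2))) = ½·(553/22 + 570/11 − 147/22) = 773/22, so the ratio is (773/22)/(773/8) = 4/11.

4/11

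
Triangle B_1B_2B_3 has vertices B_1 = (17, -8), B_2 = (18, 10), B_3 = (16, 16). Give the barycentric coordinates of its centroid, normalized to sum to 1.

The centroid is the average of the vertices, so each weight is 1/3.

(1/3, 1/3, 1/3)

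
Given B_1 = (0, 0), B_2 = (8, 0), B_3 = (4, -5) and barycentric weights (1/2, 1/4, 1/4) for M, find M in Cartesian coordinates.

(3, -5/4)

M = (1/2)·B_1 + (1/4)·B_2 + (1/4)·B_3.
x-coordinate: (1/2)·0 + (1/4)·8 + (1/4)·4 = 3.
y-coordinate: (1/2)·0 + (1/4)·0 + (1/4)·(-5) = -5/4.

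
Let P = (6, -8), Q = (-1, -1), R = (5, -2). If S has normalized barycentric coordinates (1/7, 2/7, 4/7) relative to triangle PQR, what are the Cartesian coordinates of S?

(24/7, -18/7)

S = (1/7)·P + (2/7)·Q + (4/7)·R.
x-coordinate: (1/7)·6 + (2/7)·(-1) + (4/7)·5 = 24/7.
y-coordinate: (1/7)·(-8) + (2/7)·(-1) + (4/7)·(-2) = -18/7.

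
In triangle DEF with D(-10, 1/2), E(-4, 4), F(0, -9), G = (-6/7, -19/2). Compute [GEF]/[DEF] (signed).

[DEF] = ½·((-10)·(4−(-9)) + (-4)·(-9−(1/2)) + 0·(1/2−4)) = ½·(-130 + 38 + 0) = -46.
[GEF] = ½·((-6/7)·(4−(-9)) + (-4)·(-9−(-19/2)) + 0·(-19/2−4)) = ½·(-78/7 − 2 + 0) = -46/7, so the ratio is (-46/7)/(-46) = 1/7.

1/7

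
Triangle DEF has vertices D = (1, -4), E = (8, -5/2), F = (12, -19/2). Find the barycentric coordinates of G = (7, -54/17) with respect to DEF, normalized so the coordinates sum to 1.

(3/17, 13/17, 1/17)

Signed area of the reference triangle: [DEF] = ½·(1·(-5/2−(-19/2)) + 8·(-19/2−(-4)) + 12·(-4−(-5/2))) = ½·(7 − 44 − 18) = -55/2.
[GEF] = ½·(7·(-5/2−(-19/2)) + 8·(-19/2−(-54/17)) + 12·(-54/17−(-5/2))) = ½·(49 − 860/17 − 138/17) = -165/34, so the D-coordinate is (-165/34)/(-55/2) = 3/17.
[DGF] = ½·(1·(-54/17−(-19/2)) + 7·(-19/2−(-4)) + 12·(-4−(-54/17))) = ½·(215/34 − 77/2 − 168/17) = -715/34, so the E-coordinate is 13/17.
[DEG] = ½·(1·(-5/2−(-54/17)) + 8·(-54/17−(-4)) + 7·(-4−(-5/2))) = ½·(23/34 + 112/17 − 21/2) = -55/34, so the F-coordinate is 1/17.
Check: 3/17 + 13/17 + 1/17 = 1.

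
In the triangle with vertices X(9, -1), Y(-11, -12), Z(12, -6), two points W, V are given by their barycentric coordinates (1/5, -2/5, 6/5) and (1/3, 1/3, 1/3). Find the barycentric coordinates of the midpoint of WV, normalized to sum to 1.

Since both coordinate triples sum to 1, the midpoint's barycentrics are the componentwise average.
(1/5+1/3)/2 = 4/15; similarly -1/30 and 23/30.

(4/15, -1/30, 23/30)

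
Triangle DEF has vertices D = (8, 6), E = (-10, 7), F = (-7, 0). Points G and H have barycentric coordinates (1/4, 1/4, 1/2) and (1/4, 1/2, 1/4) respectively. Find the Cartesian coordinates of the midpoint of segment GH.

(-35/8, 33/8)

Barycentric coordinates of the midpoint are the average: (1/4, 3/8, 3/8).
Converting: (1/4)·D + (3/8)·E + (3/8)·F = (-35/8, 33/8).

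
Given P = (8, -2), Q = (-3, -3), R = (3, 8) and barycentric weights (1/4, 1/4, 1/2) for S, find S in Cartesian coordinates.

S = (1/4)·P + (1/4)·Q + (1/2)·R.
x-coordinate: (1/4)·8 + (1/4)·(-3) + (1/2)·3 = 11/4.
y-coordinate: (1/4)·(-2) + (1/4)·(-3) + (1/2)·8 = 11/4.

(11/4, 11/4)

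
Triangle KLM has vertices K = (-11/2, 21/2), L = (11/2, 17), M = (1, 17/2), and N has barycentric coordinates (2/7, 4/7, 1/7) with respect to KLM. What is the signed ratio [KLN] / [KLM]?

The signed ratio [KLN]/[KLM] equals the barycentric coordinate of N at vertex M, which is 1/7.

1/7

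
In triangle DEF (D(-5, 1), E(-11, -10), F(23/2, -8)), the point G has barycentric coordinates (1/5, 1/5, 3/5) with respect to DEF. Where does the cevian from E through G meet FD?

Line EG meets FD where the E-coordinate vanishes; zeroing G's E-weight and renormalizing leaves F, D-weights 3/5 : 1/5 → (3/4, 1/4).
So H = (3/4)·F + (1/4)·D = (59/8, -23/4).

(59/8, -23/4)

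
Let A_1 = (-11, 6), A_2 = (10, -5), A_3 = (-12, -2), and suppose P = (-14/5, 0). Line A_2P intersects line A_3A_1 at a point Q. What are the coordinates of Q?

Barycentric coordinates of P with respect to A_1A_2A_3: (2/5, 2/5, 1/5).
On side A_3A_1 the A_2-coordinate is zero; dropping P's A_2-weight 2/5 and renormalizing the remaining 1/5 : 2/5 gives weights 1/3, 2/3 on A_3, A_1.
Q = (1/3)·(-12, -2) + (2/3)·(-11, 6) = (-34/3, 10/3).

(-34/3, 10/3)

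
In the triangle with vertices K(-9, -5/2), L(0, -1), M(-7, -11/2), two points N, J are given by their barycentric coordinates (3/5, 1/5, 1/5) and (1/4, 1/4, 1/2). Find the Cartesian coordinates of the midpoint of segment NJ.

(-251/40, -257/80)

Barycentric coordinates of the midpoint are the average: (17/40, 9/40, 7/20).
Converting: (17/40)·K + (9/40)·L + (7/20)·M = (-251/40, -257/80).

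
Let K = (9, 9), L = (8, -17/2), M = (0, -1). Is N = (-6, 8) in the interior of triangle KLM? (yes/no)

no

Barycentric coordinates of N: (54/295, -282/295, 523/295).
The three coordinates are positive, negative, positive; a point is interior exactly when all three are positive.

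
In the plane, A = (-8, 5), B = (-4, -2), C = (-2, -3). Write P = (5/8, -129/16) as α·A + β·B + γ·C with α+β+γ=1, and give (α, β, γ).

(-3/4, 15/16, 13/16)

Signed area of the reference triangle: [ABC] = ½·((-8)·(-2−(-3)) + (-4)·(-3−5) + (-2)·(5−(-2))) = ½·(-8 + 32 − 14) = 5.
[PBC] = ½·((5/8)·(-2−(-3)) + (-4)·(-3−(-129/16)) + (-2)·(-129/16−(-2))) = ½·(5/8 − 81/4 + 97/8) = -15/4, so the A-coordinate is (-15/4)/5 = -3/4.
[APC] = ½·((-8)·(-129/16−(-3)) + (5/8)·(-3−5) + (-2)·(5−(-129/16))) = ½·(81/2 − 5 − 209/8) = 75/16, so the B-coordinate is 15/16.
[ABP] = ½·((-8)·(-2−(-129/16)) + (-4)·(-129/16−5) + (5/8)·(5−(-2))) = ½·(-97/2 + 209/4 + 35/8) = 65/16, so the C-coordinate is 13/16.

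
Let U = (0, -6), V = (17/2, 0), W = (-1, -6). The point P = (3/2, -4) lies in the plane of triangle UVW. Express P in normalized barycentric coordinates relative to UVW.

(-2/3, 1/3, 4/3)

Signed area of the reference triangle: [UVW] = ½·(0·(0−(-6)) + (17/2)·(-6−(-6)) + (-1)·(-6−0)) = ½·(0 + 0 + 6) = 3.
[PVW] = ½·((3/2)·(0−(-6)) + (17/2)·(-6−(-4)) + (-1)·(-4−0)) = ½·(9 − 17 + 4) = -2, so the U-coordinate is (-2)/3 = -2/3.
[UPW] = ½·(0·(-4−(-6)) + (3/2)·(-6−(-6)) + (-1)·(-6−(-4))) = ½·(0 + 0 + 2) = 1, so the V-coordinate is 1/3.
[UVP] = ½·(0·(0−(-4)) + (17/2)·(-4−(-6)) + (3/2)·(-6−0)) = ½·(0 + 17 − 9) = 4, so the W-coordinate is 4/3.
Check: -2/3 + 1/3 + 4/3 = 1.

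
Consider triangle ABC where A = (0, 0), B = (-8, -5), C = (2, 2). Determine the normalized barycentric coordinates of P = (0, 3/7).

(2/7, 1/7, 4/7)

Signed area of the reference triangle: [ABC] = ½·(0·(-5−2) + (-8)·(2−0) + 2·(0−(-5))) = ½·(0 − 16 + 10) = -3.
[PBC] = ½·(0·(-5−2) + (-8)·(2−(3/7)) + 2·(3/7−(-5))) = ½·(0 − 88/7 + 76/7) = -6/7, so the A-coordinate is (-6/7)/(-3) = 2/7.
[APC] = ½·(0·(3/7−2) + 0·(2−0) + 2·(0−(3/7))) = ½·(0 + 0 − 6/7) = -3/7, so the B-coordinate is 1/7.
[ABP] = ½·(0·(-5−(3/7)) + (-8)·(3/7−0) + 0·(0−(-5))) = ½·(0 − 24/7 + 0) = -12/7, so the C-coordinate is 4/7.
Check: 2/7 + 1/7 + 4/7 = 1.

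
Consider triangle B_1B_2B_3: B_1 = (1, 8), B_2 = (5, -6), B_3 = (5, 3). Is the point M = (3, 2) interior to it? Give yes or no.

yes

Barycentric coordinates of M: (1/2, 7/18, 1/9).
The three coordinates are positive, positive, positive; a point is interior exactly when all three are positive.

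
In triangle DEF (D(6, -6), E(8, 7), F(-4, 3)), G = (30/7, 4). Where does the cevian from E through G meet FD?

(-2/3, 0)

Barycentric coordinates of G with respect to DEF: (1/7, 4/7, 2/7).
On side FD the E-coordinate is zero; dropping G's E-weight 4/7 and renormalizing the remaining 2/7 : 1/7 gives weights 2/3, 1/3 on F, D.
H = (2/3)·(-4, 3) + (1/3)·(6, -6) = (-2/3, 0).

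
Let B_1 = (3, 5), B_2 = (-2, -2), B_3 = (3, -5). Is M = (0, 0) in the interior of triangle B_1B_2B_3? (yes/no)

yes

Barycentric coordinates of M: (8/25, 3/5, 2/25).
The three coordinates are positive, positive, positive; a point is interior exactly when all three are positive.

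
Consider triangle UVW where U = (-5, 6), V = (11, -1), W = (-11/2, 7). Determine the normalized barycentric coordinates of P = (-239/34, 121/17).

(14/17, -2/17, 5/17)

Signed area of the reference triangle: [UVW] = ½·((-5)·(-1−7) + 11·(7−6) + (-11/2)·(6−(-1))) = ½·(40 + 11 − 77/2) = 25/4.
[PVW] = ½·((-239/34)·(-1−7) + 11·(7−(121/17)) + (-11/2)·(121/17−(-1))) = ½·(956/17 − 22/17 − 759/17) = 175/34, so the U-coordinate is (175/34)/(25/4) = 14/17.
[UPW] = ½·((-5)·(121/17−7) + (-239/34)·(7−6) + (-11/2)·(6−(121/17))) = ½·(-10/17 − 239/34 + 209/34) = -25/34, so the V-coordinate is -2/17.
[UVP] = ½·((-5)·(-1−(121/17)) + 11·(121/17−6) + (-239/34)·(6−(-1))) = ½·(690/17 + 209/17 − 1673/34) = 125/68, so the W-coordinate is 5/17.
Check: 14/17 − 2/17 + 5/17 = 1.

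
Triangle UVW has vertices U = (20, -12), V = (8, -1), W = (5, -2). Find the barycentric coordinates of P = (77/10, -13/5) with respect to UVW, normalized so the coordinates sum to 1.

(1/10, 2/5, 1/2)

Signed area of the reference triangle: [UVW] = ½·(20·(-1−(-2)) + 8·(-2−(-12)) + 5·(-12−(-1))) = ½·(20 + 80 − 55) = 45/2.
[PVW] = ½·((77/10)·(-1−(-2)) + 8·(-2−(-13/5)) + 5·(-13/5−(-1))) = ½·(77/10 + 24/5 − 8) = 9/4, so the U-coordinate is (9/4)/(45/2) = 1/10.
[UPW] = ½·(20·(-13/5−(-2)) + (77/10)·(-2−(-12)) + 5·(-12−(-13/5))) = ½·(-12 + 77 − 47) = 9, so the V-coordinate is 2/5.
[UVP] = ½·(20·(-1−(-13/5)) + 8·(-13/5−(-12)) + (77/10)·(-12−(-1))) = ½·(32 + 376/5 − 847/10) = 45/4, so the W-coordinate is 1/2.
Check: 1/10 + 2/5 + 1/2 = 1.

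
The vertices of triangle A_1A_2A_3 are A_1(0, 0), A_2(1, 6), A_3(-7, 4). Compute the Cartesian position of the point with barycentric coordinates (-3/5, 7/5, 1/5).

P = (-3/5)·A_1 + (7/5)·A_2 + (1/5)·A_3.
x-coordinate: (-3/5)·0 + (7/5)·1 + (1/5)·(-7) = 0.
y-coordinate: (-3/5)·0 + (7/5)·6 + (1/5)·4 = 46/5.

(0, 46/5)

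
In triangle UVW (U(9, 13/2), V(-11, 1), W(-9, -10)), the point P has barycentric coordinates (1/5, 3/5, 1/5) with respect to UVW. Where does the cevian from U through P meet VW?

(-21/2, -7/4)

Line UP meets VW where the U-coordinate vanishes; zeroing P's U-weight and renormalizing leaves V, W-weights 3/5 : 1/5 → (3/4, 1/4).
So Q = (3/4)·V + (1/4)·W = (-21/2, -7/4).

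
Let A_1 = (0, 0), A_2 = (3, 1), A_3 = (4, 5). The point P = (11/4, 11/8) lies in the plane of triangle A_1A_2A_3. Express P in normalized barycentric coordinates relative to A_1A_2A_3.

Signed area of the reference triangle: [A_1A_2A_3] = ½·(0·(1−5) + 3·(5−0) + 4·(0−1)) = ½·(0 + 15 − 4) = 11/2.
[PA_2A_3] = ½·((11/4)·(1−5) + 3·(5−(11/8)) + 4·(11/8−1)) = ½·(-11 + 87/8 + 3/2) = 11/16, so the A_1-coordinate is (11/16)/(11/2) = 1/8.
[A_1PA_3] = ½·(0·(11/8−5) + (11/4)·(5−0) + 4·(0−(11/8))) = ½·(0 + 55/4 − 11/2) = 33/8, so the A_2-coordinate is 3/4.
[A_1A_2P] = ½·(0·(1−(11/8)) + 3·(11/8−0) + (11/4)·(0−1)) = ½·(0 + 33/8 − 11/4) = 11/16, so the A_3-coordinate is 1/8.
Check: 1/8 + 3/4 + 1/8 = 1.

(1/8, 3/4, 1/8)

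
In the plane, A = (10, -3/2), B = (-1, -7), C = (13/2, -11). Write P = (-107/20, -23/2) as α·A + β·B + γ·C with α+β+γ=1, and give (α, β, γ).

(-3/5, 13/10, 3/10)

Signed area of the reference triangle: [ABC] = ½·(10·(-7−(-11)) + (-1)·(-11−(-3/2)) + (13/2)·(-3/2−(-7))) = ½·(40 + 19/2 + 143/4) = 341/8.
[PBC] = ½·((-107/20)·(-7−(-11)) + (-1)·(-11−(-23/2)) + (13/2)·(-23/2−(-7))) = ½·(-107/5 − 1/2 − 117/4) = -1023/40, so the A-coordinate is (-1023/40)/(341/8) = -3/5.
[APC] = ½·(10·(-23/2−(-11)) + (-107/20)·(-11−(-3/2)) + (13/2)·(-3/2−(-23/2))) = ½·(-5 + 2033/40 + 65) = 4433/80, so the B-coordinate is 13/10.
[ABP] = ½·(10·(-7−(-23/2)) + (-1)·(-23/2−(-3/2)) + (-107/20)·(-3/2−(-7))) = ½·(45 + 10 − 1177/40) = 1023/80, so the C-coordinate is 3/10.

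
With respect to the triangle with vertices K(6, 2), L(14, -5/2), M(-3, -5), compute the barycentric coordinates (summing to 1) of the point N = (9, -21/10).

(1/5, 3/5, 1/5)

Signed area of the reference triangle: [KLM] = ½·(6·(-5/2−(-5)) + 14·(-5−2) + (-3)·(2−(-5/2))) = ½·(15 − 98 − 27/2) = -193/4.
[NLM] = ½·(9·(-5/2−(-5)) + 14·(-5−(-21/10)) + (-3)·(-21/10−(-5/2))) = ½·(45/2 − 203/5 − 6/5) = -193/20, so the K-coordinate is (-193/20)/(-193/4) = 1/5.
[KNM] = ½·(6·(-21/10−(-5)) + 9·(-5−2) + (-3)·(2−(-21/10))) = ½·(87/5 − 63 − 123/10) = -579/20, so the L-coordinate is 3/5.
[KLN] = ½·(6·(-5/2−(-21/10)) + 14·(-21/10−2) + 9·(2−(-5/2))) = ½·(-12/5 − 287/5 + 81/2) = -193/20, so the M-coordinate is 1/5.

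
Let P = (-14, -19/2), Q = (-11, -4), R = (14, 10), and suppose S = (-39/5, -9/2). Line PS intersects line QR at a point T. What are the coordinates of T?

(3/2, 3)

Barycentric coordinates of S with respect to PQR: (3/5, 1/5, 1/5).
On side QR the P-coordinate is zero; dropping S's P-weight 3/5 and renormalizing the remaining 1/5 : 1/5 gives weights 1/2, 1/2 on Q, R.
T = (1/2)·(-11, -4) + (1/2)·(14, 10) = (3/2, 3).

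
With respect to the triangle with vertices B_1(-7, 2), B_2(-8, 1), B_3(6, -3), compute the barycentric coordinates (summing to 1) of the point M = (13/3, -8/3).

Signed area of the reference triangle: [B_1B_2B_3] = ½·((-7)·(1−(-3)) + (-8)·(-3−2) + 6·(2−1)) = ½·(-28 + 40 + 6) = 9.
[MB_2B_3] = ½·((13/3)·(1−(-3)) + (-8)·(-3−(-8/3)) + 6·(-8/3−1)) = ½·(52/3 + 8/3 − 22) = -1, so the B_1-coordinate is (-1)/9 = -1/9.
[B_1MB_3] = ½·((-7)·(-8/3−(-3)) + (13/3)·(-3−2) + 6·(2−(-8/3))) = ½·(-7/3 − 65/3 + 28) = 2, so the B_2-coordinate is 2/9.
[B_1B_2M] = ½·((-7)·(1−(-8/3)) + (-8)·(-8/3−2) + (13/3)·(2−1)) = ½·(-77/3 + 112/3 + 13/3) = 8, so the B_3-coordinate is 8/9.
Check: -1/9 + 2/9 + 8/9 = 1.

(-1/9, 2/9, 8/9)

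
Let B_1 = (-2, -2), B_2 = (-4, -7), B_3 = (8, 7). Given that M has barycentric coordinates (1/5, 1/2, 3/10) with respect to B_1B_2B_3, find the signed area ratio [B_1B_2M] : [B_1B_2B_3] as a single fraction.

The signed ratio [B_1B_2M]/[B_1B_2B_3] equals the barycentric coordinate of M at vertex B_3, which is 3/10.

3/10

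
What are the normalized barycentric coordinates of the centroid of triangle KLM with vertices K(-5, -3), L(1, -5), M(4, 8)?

(1/3, 1/3, 1/3)

The centroid is the average of the vertices, so each weight is 1/3.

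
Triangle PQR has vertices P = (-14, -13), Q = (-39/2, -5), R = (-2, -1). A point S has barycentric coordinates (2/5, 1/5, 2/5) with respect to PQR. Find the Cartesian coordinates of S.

(-103/10, -33/5)

S = (2/5)·P + (1/5)·Q + (2/5)·R.
x-coordinate: (2/5)·(-14) + (1/5)·(-39/2) + (2/5)·(-2) = -103/10.
y-coordinate: (2/5)·(-13) + (1/5)·(-5) + (2/5)·(-1) = -33/5.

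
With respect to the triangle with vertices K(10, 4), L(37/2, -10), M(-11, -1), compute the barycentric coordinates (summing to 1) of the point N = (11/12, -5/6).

(1/3, 1/6, 1/2)

Signed area of the reference triangle: [KLM] = ½·(10·(-10−(-1)) + (37/2)·(-1−4) + (-11)·(4−(-10))) = ½·(-90 − 185/2 − 154) = -673/4.
[NLM] = ½·((11/12)·(-10−(-1)) + (37/2)·(-1−(-5/6)) + (-11)·(-5/6−(-10))) = ½·(-33/4 − 37/12 − 605/6) = -673/12, so the K-coordinate is (-673/12)/(-673/4) = 1/3.
[KNM] = ½·(10·(-5/6−(-1)) + (11/12)·(-1−4) + (-11)·(4−(-5/6))) = ½·(5/3 − 55/12 − 319/6) = -673/24, so the L-coordinate is 1/6.
[KLN] = ½·(10·(-10−(-5/6)) + (37/2)·(-5/6−4) + (11/12)·(4−(-10))) = ½·(-275/3 − 1073/12 + 77/6) = -673/8, so the M-coordinate is 1/2.
Check: 1/3 + 1/6 + 1/2 = 1.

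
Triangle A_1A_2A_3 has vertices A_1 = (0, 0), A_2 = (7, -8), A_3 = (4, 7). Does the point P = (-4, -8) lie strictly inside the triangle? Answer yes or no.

no

Barycentric coordinates of P: (55/27, 4/81, -88/81).
The three coordinates are positive, positive, negative; a point is interior exactly when all three are positive.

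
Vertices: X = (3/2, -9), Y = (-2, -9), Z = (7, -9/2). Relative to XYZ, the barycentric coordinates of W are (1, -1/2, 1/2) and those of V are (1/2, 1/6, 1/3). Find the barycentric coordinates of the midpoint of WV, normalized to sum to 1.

Since both coordinate triples sum to 1, the midpoint's barycentrics are the componentwise average.
(1+1/2)/2 = 3/4; similarly -1/6 and 5/12.

(3/4, -1/6, 5/12)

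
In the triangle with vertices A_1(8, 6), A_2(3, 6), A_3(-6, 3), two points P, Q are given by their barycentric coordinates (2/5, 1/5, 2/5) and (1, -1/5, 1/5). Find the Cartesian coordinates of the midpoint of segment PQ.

Barycentric coordinates of the midpoint are the average: (7/10, 0, 3/10).
Converting: (7/10)·A_1 + 0·A_2 + (3/10)·A_3 = (19/5, 51/10).

(19/5, 51/10)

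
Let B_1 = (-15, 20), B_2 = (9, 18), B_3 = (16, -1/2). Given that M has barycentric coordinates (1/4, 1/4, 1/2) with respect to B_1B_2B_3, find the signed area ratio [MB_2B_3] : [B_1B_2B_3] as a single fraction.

The signed ratio [MB_2B_3]/[B_1B_2B_3] equals the barycentric coordinate of M at vertex B_1, which is 1/4.

1/4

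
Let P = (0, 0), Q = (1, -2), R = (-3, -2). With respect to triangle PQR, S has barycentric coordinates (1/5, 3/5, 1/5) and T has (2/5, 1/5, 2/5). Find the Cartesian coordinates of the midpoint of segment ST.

Barycentric coordinates of the midpoint are the average: (3/10, 2/5, 3/10).
Converting: (3/10)·P + (2/5)·Q + (3/10)·R = (-1/2, -7/5).

(-1/2, -7/5)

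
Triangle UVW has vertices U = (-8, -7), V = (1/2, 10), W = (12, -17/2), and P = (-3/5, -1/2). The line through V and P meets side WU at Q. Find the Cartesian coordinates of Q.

(-4/3, -15/2)

Barycentric coordinates of P with respect to UVW: (2/5, 2/5, 1/5).
On side WU the V-coordinate is zero; dropping P's V-weight 2/5 and renormalizing the remaining 1/5 : 2/5 gives weights 1/3, 2/3 on W, U.
Q = (1/3)·(12, -17/2) + (2/3)·(-8, -7) = (-4/3, -15/2).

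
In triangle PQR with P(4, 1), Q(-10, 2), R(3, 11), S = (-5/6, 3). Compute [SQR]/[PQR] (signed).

[PQR] = ½·(4·(2−11) + (-10)·(11−1) + 3·(1−2)) = ½·(-36 − 100 − 3) = -139/2.
[SQR] = ½·((-5/6)·(2−11) + (-10)·(11−3) + 3·(3−2)) = ½·(15/2 − 80 + 3) = -139/4, so the ratio is (-139/4)/(-139/2) = 1/2.

1/2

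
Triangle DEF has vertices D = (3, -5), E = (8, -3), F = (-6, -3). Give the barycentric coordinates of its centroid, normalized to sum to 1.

(1/3, 1/3, 1/3)

The centroid is the average of the vertices, so each weight is 1/3.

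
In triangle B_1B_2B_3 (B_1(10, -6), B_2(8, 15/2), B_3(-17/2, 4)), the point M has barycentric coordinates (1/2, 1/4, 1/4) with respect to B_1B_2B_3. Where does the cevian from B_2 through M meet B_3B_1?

(23/6, -8/3)

Line B_2M meets B_3B_1 where the B_2-coordinate vanishes; zeroing M's B_2-weight and renormalizing leaves B_3, B_1-weights 1/4 : 1/2 → (1/3, 2/3).
So N = (1/3)·B_3 + (2/3)·B_1 = (23/6, -8/3).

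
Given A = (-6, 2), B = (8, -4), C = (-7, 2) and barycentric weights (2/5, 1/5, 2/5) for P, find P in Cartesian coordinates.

P = (2/5)·A + (1/5)·B + (2/5)·C.
x-coordinate: (2/5)·(-6) + (1/5)·8 + (2/5)·(-7) = -18/5.
y-coordinate: (2/5)·2 + (1/5)·(-4) + (2/5)·2 = 4/5.

(-18/5, 4/5)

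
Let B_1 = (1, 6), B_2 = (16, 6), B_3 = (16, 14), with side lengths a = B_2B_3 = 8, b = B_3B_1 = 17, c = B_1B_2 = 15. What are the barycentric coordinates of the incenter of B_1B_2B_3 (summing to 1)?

(1/5, 17/40, 3/8)

The incenter has barycentric coordinates proportional to the opposite side lengths: (8 : 17 : 15).
Normalizing by 8+17+15 = 40 gives (1/5, 17/40, 3/8).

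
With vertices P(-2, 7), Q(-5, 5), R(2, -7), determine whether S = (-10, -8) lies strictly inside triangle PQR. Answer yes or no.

no

Barycentric coordinates of S: (-151/50, 86/25, 29/50).
The three coordinates are negative, positive, positive; a point is interior exactly when all three are positive.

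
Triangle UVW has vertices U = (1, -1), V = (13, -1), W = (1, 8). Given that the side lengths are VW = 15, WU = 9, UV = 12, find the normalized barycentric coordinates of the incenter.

(5/12, 1/4, 1/3)

The incenter has barycentric coordinates proportional to the opposite side lengths: (15 : 9 : 12).
Normalizing by 15+9+12 = 36 gives (5/12, 1/4, 1/3).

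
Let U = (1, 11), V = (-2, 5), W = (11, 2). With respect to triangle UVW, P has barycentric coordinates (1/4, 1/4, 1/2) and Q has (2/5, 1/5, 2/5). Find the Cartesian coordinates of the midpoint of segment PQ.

Barycentric coordinates of the midpoint are the average: (13/40, 9/40, 9/20).
Converting: (13/40)·U + (9/40)·V + (9/20)·W = (193/40, 28/5).

(193/40, 28/5)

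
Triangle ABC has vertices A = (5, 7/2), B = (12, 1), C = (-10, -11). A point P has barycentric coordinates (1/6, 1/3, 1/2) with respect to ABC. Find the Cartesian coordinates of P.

P = (1/6)·A + (1/3)·B + (1/2)·C.
x-coordinate: (1/6)·5 + (1/3)·12 + (1/2)·(-10) = -1/6.
y-coordinate: (1/6)·(7/2) + (1/3)·1 + (1/2)·(-11) = -55/12.

(-1/6, -55/12)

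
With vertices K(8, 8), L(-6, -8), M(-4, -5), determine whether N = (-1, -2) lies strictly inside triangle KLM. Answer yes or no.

yes

Barycentric coordinates of N: (3/10, 3/10, 2/5).
The three coordinates are positive, positive, positive; a point is interior exactly when all three are positive.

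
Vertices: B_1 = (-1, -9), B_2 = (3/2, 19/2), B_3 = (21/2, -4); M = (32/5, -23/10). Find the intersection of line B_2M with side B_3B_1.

(61/8, -21/4)

Barycentric coordinates of M with respect to B_1B_2B_3: (1/5, 1/5, 3/5).
On side B_3B_1 the B_2-coordinate is zero; dropping M's B_2-weight 1/5 and renormalizing the remaining 3/5 : 1/5 gives weights 3/4, 1/4 on B_3, B_1.
N = (3/4)·(21/2, -4) + (1/4)·(-1, -9) = (61/8, -21/4).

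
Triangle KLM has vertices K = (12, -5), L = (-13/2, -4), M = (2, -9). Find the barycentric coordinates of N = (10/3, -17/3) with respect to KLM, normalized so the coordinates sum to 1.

Signed area of the reference triangle: [KLM] = ½·(12·(-4−(-9)) + (-13/2)·(-9−(-5)) + 2·(-5−(-4))) = ½·(60 + 26 − 2) = 42.
[NLM] = ½·((10/3)·(-4−(-9)) + (-13/2)·(-9−(-17/3)) + 2·(-17/3−(-4))) = ½·(50/3 + 65/3 − 10/3) = 35/2, so the K-coordinate is (35/2)/42 = 5/12.
[KNM] = ½·(12·(-17/3−(-9)) + (10/3)·(-9−(-5)) + 2·(-5−(-17/3))) = ½·(40 − 40/3 + 4/3) = 14, so the L-coordinate is 1/3.
[KLN] = ½·(12·(-4−(-17/3)) + (-13/2)·(-17/3−(-5)) + (10/3)·(-5−(-4))) = ½·(20 + 13/3 − 10/3) = 21/2, so the M-coordinate is 1/4.

(5/12, 1/3, 1/4)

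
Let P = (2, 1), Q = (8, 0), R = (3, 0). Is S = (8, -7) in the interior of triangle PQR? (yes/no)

Barycentric coordinates of S: (-7, -2/5, 42/5).
The three coordinates are negative, negative, positive; a point is interior exactly when all three are positive.

no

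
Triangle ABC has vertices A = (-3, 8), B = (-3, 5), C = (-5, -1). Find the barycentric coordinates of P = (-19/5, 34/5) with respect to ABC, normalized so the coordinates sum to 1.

(7/5, -4/5, 2/5)

Signed area of the reference triangle: [ABC] = ½·((-3)·(5−(-1)) + (-3)·(-1−8) + (-5)·(8−5)) = ½·(-18 + 27 − 15) = -3.
[PBC] = ½·((-19/5)·(5−(-1)) + (-3)·(-1−(34/5)) + (-5)·(34/5−5)) = ½·(-114/5 + 117/5 − 9) = -21/5, so the A-coordinate is (-21/5)/(-3) = 7/5.
[APC] = ½·((-3)·(34/5−(-1)) + (-19/5)·(-1−8) + (-5)·(8−(34/5))) = ½·(-117/5 + 171/5 − 6) = 12/5, so the B-coordinate is -4/5.
[ABP] = ½·((-3)·(5−(34/5)) + (-3)·(34/5−8) + (-19/5)·(8−5)) = ½·(27/5 + 18/5 − 57/5) = -6/5, so the C-coordinate is 2/5.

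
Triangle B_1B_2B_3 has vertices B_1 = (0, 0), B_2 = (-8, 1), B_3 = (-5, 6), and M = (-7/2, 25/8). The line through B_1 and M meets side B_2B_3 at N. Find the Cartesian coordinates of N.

Barycentric coordinates of M with respect to B_1B_2B_3: (3/8, 1/8, 1/2).
On side B_2B_3 the B_1-coordinate is zero; dropping M's B_1-weight 3/8 and renormalizing the remaining 1/8 : 1/2 gives weights 1/5, 4/5 on B_2, B_3.
N = (1/5)·(-8, 1) + (4/5)·(-5, 6) = (-28/5, 5).

(-28/5, 5)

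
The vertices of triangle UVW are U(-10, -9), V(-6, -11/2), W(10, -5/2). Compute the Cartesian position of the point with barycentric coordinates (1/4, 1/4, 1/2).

P = (1/4)·U + (1/4)·V + (1/2)·W.
x-coordinate: (1/4)·(-10) + (1/4)·(-6) + (1/2)·10 = 1.
y-coordinate: (1/4)·(-9) + (1/4)·(-11/2) + (1/2)·(-5/2) = -39/8.

(1, -39/8)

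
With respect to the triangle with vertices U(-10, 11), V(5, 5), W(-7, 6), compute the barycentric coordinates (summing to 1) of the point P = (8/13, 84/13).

Signed area of the reference triangle: [UVW] = ½·((-10)·(5−6) + 5·(6−11) + (-7)·(11−5)) = ½·(10 − 25 − 42) = -57/2.
[PVW] = ½·((8/13)·(5−6) + 5·(6−(84/13)) + (-7)·(84/13−5)) = ½·(-8/13 − 30/13 − 133/13) = -171/26, so the U-coordinate is (-171/26)/(-57/2) = 3/13.
[UPW] = ½·((-10)·(84/13−6) + (8/13)·(6−11) + (-7)·(11−(84/13))) = ½·(-60/13 − 40/13 − 413/13) = -513/26, so the V-coordinate is 9/13.
[UVP] = ½·((-10)·(5−(84/13)) + 5·(84/13−11) + (8/13)·(11−5)) = ½·(190/13 − 295/13 + 48/13) = -57/26, so the W-coordinate is 1/13.

(3/13, 9/13, 1/13)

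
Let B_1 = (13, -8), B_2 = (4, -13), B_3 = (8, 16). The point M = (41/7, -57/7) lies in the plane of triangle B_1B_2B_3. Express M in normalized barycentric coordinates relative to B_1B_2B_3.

(1/7, 5/7, 1/7)

Signed area of the reference triangle: [B_1B_2B_3] = ½·(13·(-13−16) + 4·(16−(-8)) + 8·(-8−(-13))) = ½·(-377 + 96 + 40) = -241/2.
[MB_2B_3] = ½·((41/7)·(-13−16) + 4·(16−(-57/7)) + 8·(-57/7−(-13))) = ½·(-1189/7 + 676/7 + 272/7) = -241/14, so the B_1-coordinate is (-241/14)/(-241/2) = 1/7.
[B_1MB_3] = ½·(13·(-57/7−16) + (41/7)·(16−(-8)) + 8·(-8−(-57/7))) = ½·(-2197/7 + 984/7 + 8/7) = -1205/14, so the B_2-coordinate is 5/7.
[B_1B_2M] = ½·(13·(-13−(-57/7)) + 4·(-57/7−(-8)) + (41/7)·(-8−(-13))) = ½·(-442/7 − 4/7 + 205/7) = -241/14, so the B_3-coordinate is 1/7.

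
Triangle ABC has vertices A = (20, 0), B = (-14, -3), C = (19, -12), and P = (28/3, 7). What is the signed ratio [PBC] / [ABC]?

[ABC] = ½·(20·(-3−(-12)) + (-14)·(-12−0) + 19·(0−(-3))) = ½·(180 + 168 + 57) = 405/2.
[PBC] = ½·((28/3)·(-3−(-12)) + (-14)·(-12−7) + 19·(7−(-3))) = ½·(84 + 266 + 190) = 270, so the ratio is 270/(405/2) = 4/3.

4/3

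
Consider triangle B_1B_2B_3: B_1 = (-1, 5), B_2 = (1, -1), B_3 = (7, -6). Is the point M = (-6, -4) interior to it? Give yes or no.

Barycentric coordinates of M: (-53/26, 127/26, -24/13).
The three coordinates are negative, positive, negative; a point is interior exactly when all three are positive.

no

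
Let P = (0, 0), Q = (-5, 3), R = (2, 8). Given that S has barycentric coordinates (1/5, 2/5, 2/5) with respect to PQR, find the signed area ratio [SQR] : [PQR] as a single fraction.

1/5

The signed ratio [SQR]/[PQR] equals the barycentric coordinate of S at vertex P, which is 1/5.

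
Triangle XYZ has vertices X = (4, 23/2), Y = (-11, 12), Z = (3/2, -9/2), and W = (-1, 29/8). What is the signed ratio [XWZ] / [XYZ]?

1/4

[XYZ] = ½·(4·(12−(-9/2)) + (-11)·(-9/2−(23/2)) + (3/2)·(23/2−12)) = ½·(66 + 176 − 3/4) = 965/8.
[XWZ] = ½·(4·(29/8−(-9/2)) + (-1)·(-9/2−(23/2)) + (3/2)·(23/2−(29/8))) = ½·(65/2 + 16 + 189/16) = 965/32, so the ratio is (965/32)/(965/8) = 1/4.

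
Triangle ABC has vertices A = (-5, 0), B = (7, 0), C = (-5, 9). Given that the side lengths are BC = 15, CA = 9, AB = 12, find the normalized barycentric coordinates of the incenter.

(5/12, 1/4, 1/3)

The incenter has barycentric coordinates proportional to the opposite side lengths: (15 : 9 : 12).
Normalizing by 15+9+12 = 36 gives (5/12, 1/4, 1/3).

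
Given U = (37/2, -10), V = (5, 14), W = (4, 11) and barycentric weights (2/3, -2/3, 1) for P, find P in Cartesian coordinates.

P = (2/3)·U + (-2/3)·V + 1·W.
x-coordinate: (2/3)·(37/2) + (-2/3)·5 + 1·4 = 13.
y-coordinate: (2/3)·(-10) + (-2/3)·14 + 1·11 = -5.

(13, -5)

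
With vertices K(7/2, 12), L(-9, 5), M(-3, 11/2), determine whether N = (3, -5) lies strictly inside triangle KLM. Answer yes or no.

Barycentric coordinates of N: (-24/13, -3, 76/13).
The three coordinates are negative, negative, positive; a point is interior exactly when all three are positive.

no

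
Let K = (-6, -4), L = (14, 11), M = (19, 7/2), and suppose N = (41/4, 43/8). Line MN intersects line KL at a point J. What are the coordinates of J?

Barycentric coordinates of N with respect to KLM: (1/4, 1/2, 1/4).
On side KL the M-coordinate is zero; dropping N's M-weight 1/4 and renormalizing the remaining 1/4 : 1/2 gives weights 1/3, 2/3 on K, L.
J = (1/3)·(-6, -4) + (2/3)·(14, 11) = (22/3, 6).

(22/3, 6)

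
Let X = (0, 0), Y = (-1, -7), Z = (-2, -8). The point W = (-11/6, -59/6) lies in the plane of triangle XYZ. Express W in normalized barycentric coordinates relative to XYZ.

(-1/3, 5/6, 1/2)

Signed area of the reference triangle: [XYZ] = ½·(0·(-7−(-8)) + (-1)·(-8−0) + (-2)·(0−(-7))) = ½·(0 + 8 − 14) = -3.
[WYZ] = ½·((-11/6)·(-7−(-8)) + (-1)·(-8−(-59/6)) + (-2)·(-59/6−(-7))) = ½·(-11/6 − 11/6 + 17/3) = 1, so the X-coordinate is 1/(-3) = -1/3.
[XWZ] = ½·(0·(-59/6−(-8)) + (-11/6)·(-8−0) + (-2)·(0−(-59/6))) = ½·(0 + 44/3 − 59/3) = -5/2, so the Y-coordinate is 5/6.
[XYW] = ½·(0·(-7−(-59/6)) + (-1)·(-59/6−0) + (-11/6)·(0−(-7))) = ½·(0 + 59/6 − 77/6) = -3/2, so the Z-coordinate is 1/2.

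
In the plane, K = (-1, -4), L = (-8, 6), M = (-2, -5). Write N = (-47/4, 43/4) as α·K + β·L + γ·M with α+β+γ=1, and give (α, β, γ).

(-3/4, 3/2, 1/4)

Signed area of the reference triangle: [KLM] = ½·((-1)·(6−(-5)) + (-8)·(-5−(-4)) + (-2)·(-4−6)) = ½·(-11 + 8 + 20) = 17/2.
[NLM] = ½·((-47/4)·(6−(-5)) + (-8)·(-5−(43/4)) + (-2)·(43/4−6)) = ½·(-517/4 + 126 − 19/2) = -51/8, so the K-coordinate is (-51/8)/(17/2) = -3/4.
[KNM] = ½·((-1)·(43/4−(-5)) + (-47/4)·(-5−(-4)) + (-2)·(-4−(43/4))) = ½·(-63/4 + 47/4 + 59/2) = 51/4, so the L-coordinate is 3/2.
[KLN] = ½·((-1)·(6−(43/4)) + (-8)·(43/4−(-4)) + (-47/4)·(-4−6)) = ½·(19/4 − 118 + 235/2) = 17/8, so the M-coordinate is 1/4.
Check: -3/4 + 3/2 + 1/4 = 1.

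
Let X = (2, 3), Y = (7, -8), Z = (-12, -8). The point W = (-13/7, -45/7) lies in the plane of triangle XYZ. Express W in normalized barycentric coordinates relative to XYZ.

Signed area of the reference triangle: [XYZ] = ½·(2·(-8−(-8)) + 7·(-8−3) + (-12)·(3−(-8))) = ½·(0 − 77 − 132) = -209/2.
[WYZ] = ½·((-13/7)·(-8−(-8)) + 7·(-8−(-45/7)) + (-12)·(-45/7−(-8))) = ½·(0 − 11 − 132/7) = -209/14, so the X-coordinate is (-209/14)/(-209/2) = 1/7.
[XWZ] = ½·(2·(-45/7−(-8)) + (-13/7)·(-8−3) + (-12)·(3−(-45/7))) = ½·(22/7 + 143/7 − 792/7) = -627/14, so the Y-coordinate is 3/7.
[XYW] = ½·(2·(-8−(-45/7)) + 7·(-45/7−3) + (-13/7)·(3−(-8))) = ½·(-22/7 − 66 − 143/7) = -627/14, so the Z-coordinate is 3/7.

(1/7, 3/7, 3/7)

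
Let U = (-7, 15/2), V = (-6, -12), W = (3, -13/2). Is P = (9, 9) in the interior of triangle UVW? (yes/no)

no

Barycentric coordinates of P: (213/362, -239/181, 627/362).
The three coordinates are positive, negative, positive; a point is interior exactly when all three are positive.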